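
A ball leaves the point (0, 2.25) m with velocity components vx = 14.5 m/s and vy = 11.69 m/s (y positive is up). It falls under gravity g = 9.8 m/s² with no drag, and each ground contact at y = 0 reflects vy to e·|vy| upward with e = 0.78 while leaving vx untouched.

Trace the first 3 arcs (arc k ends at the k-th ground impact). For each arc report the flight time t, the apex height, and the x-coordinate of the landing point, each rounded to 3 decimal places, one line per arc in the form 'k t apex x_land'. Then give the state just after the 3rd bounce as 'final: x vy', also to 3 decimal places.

1 2.565 9.222 37.189
2 2.140 5.611 68.221
3 1.669 3.414 92.426
final: 92.426 6.380

Arc 1: start y=2.250, vy=11.690 → t=2.565, apex=9.222, x_land=37.189, impact vy=-13.445
  bounce: vy ← 0.78·13.445 = 10.487
Arc 2: start y=0.000, vy=10.487 → t=2.140, apex=5.611, x_land=68.221, impact vy=-10.487
  bounce: vy ← 0.78·10.487 = 8.180
Arc 3: start y=0.000, vy=8.180 → t=1.669, apex=3.414, x_land=92.426, impact vy=-8.180
  bounce: vy ← 0.78·8.180 = 6.380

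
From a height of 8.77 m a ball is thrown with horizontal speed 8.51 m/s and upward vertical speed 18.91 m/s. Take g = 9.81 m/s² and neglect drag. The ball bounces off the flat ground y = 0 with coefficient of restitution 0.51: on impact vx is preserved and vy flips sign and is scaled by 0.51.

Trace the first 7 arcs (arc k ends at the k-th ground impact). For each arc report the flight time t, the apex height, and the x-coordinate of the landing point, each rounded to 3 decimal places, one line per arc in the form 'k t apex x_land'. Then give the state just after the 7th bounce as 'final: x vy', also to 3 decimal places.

Arc 1: start y=8.770, vy=18.910 → t=4.274, apex=26.996, x_land=36.369, impact vy=-23.014
  bounce: vy ← 0.51·23.014 = 11.737
Arc 2: start y=0.000, vy=11.737 → t=2.393, apex=7.022, x_land=56.732, impact vy=-11.737
  bounce: vy ← 0.51·11.737 = 5.986
Arc 3: start y=0.000, vy=5.986 → t=1.220, apex=1.826, x_land=67.118, impact vy=-5.986
  bounce: vy ← 0.51·5.986 = 3.053
Arc 4: start y=0.000, vy=3.053 → t=0.622, apex=0.475, x_land=72.414, impact vy=-3.053
  bounce: vy ← 0.51·3.053 = 1.557
Arc 5: start y=0.000, vy=1.557 → t=0.317, apex=0.124, x_land=75.116, impact vy=-1.557
  bounce: vy ← 0.51·1.557 = 0.794
Arc 6: start y=0.000, vy=0.794 → t=0.162, apex=0.032, x_land=76.493, impact vy=-0.794
  bounce: vy ← 0.51·0.794 = 0.405
Arc 7: start y=0.000, vy=0.405 → t=0.083, apex=0.008, x_land=77.196, impact vy=-0.405
  bounce: vy ← 0.51·0.405 = 0.207

1 4.274 26.996 36.369
2 2.393 7.022 56.732
3 1.220 1.826 67.118
4 0.622 0.475 72.414
5 0.317 0.124 75.116
6 0.162 0.032 76.493
7 0.083 0.008 77.196
final: 77.196 0.207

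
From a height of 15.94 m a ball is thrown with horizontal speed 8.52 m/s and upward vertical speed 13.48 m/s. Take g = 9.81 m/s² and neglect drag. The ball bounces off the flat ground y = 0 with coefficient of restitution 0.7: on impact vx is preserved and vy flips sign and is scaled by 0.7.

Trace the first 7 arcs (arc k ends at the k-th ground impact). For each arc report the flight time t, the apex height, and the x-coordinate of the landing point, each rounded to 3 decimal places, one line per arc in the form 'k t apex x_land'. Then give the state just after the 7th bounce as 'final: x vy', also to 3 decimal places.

1 3.641 25.201 31.020
2 3.173 12.349 58.057
3 2.221 6.051 76.983
4 1.555 2.965 90.231
5 1.088 1.453 99.505
6 0.762 0.712 105.996
7 0.533 0.349 110.541
final: 110.541 1.831

Arc 1: start y=15.940, vy=13.480 → t=3.641, apex=25.201, x_land=31.020, impact vy=-22.236
  bounce: vy ← 0.7·22.236 = 15.565
Arc 2: start y=0.000, vy=15.565 → t=3.173, apex=12.349, x_land=58.057, impact vy=-15.565
  bounce: vy ← 0.7·15.565 = 10.896
Arc 3: start y=0.000, vy=10.896 → t=2.221, apex=6.051, x_land=76.983, impact vy=-10.896
  bounce: vy ← 0.7·10.896 = 7.627
Arc 4: start y=0.000, vy=7.627 → t=1.555, apex=2.965, x_land=90.231, impact vy=-7.627
  bounce: vy ← 0.7·7.627 = 5.339
Arc 5: start y=0.000, vy=5.339 → t=1.088, apex=1.453, x_land=99.505, impact vy=-5.339
  bounce: vy ← 0.7·5.339 = 3.737
Arc 6: start y=0.000, vy=3.737 → t=0.762, apex=0.712, x_land=105.996, impact vy=-3.737
  bounce: vy ← 0.7·3.737 = 2.616
Arc 7: start y=0.000, vy=2.616 → t=0.533, apex=0.349, x_land=110.541, impact vy=-2.616
  bounce: vy ← 0.7·2.616 = 1.831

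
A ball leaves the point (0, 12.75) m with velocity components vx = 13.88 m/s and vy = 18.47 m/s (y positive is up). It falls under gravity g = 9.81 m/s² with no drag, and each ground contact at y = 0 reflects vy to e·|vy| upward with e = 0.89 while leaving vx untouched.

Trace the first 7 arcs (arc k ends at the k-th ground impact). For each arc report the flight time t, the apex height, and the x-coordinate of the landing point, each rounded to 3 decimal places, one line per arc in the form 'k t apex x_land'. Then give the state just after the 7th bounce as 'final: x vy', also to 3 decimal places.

1 4.362 30.137 60.538
2 4.412 23.872 121.779
3 3.927 18.909 176.284
4 3.495 14.978 224.793
5 3.110 11.864 267.966
6 2.768 9.397 306.390
7 2.464 7.444 340.587
final: 340.587 10.756

Arc 1: start y=12.750, vy=18.470 → t=4.362, apex=30.137, x_land=60.538, impact vy=-24.317
  bounce: vy ← 0.89·24.317 = 21.642
Arc 2: start y=0.000, vy=21.642 → t=4.412, apex=23.872, x_land=121.779, impact vy=-21.642
  bounce: vy ← 0.89·21.642 = 19.261
Arc 3: start y=0.000, vy=19.261 → t=3.927, apex=18.909, x_land=176.284, impact vy=-19.261
  bounce: vy ← 0.89·19.261 = 17.142
Arc 4: start y=0.000, vy=17.142 → t=3.495, apex=14.978, x_land=224.793, impact vy=-17.142
  bounce: vy ← 0.89·17.142 = 15.257
Arc 5: start y=0.000, vy=15.257 → t=3.110, apex=11.864, x_land=267.966, impact vy=-15.257
  bounce: vy ← 0.89·15.257 = 13.579
Arc 6: start y=0.000, vy=13.579 → t=2.768, apex=9.397, x_land=306.390, impact vy=-13.579
  bounce: vy ← 0.89·13.579 = 12.085
Arc 7: start y=0.000, vy=12.085 → t=2.464, apex=7.444, x_land=340.587, impact vy=-12.085
  bounce: vy ← 0.89·12.085 = 10.756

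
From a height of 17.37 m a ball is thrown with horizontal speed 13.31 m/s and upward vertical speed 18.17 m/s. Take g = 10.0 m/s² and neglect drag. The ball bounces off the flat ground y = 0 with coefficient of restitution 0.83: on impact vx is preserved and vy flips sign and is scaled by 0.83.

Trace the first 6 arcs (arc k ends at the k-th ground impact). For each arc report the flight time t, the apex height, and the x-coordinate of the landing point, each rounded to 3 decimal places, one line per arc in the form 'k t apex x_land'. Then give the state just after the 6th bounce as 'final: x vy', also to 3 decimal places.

Arc 1: start y=17.370, vy=18.170 → t=4.420, apex=33.877, x_land=58.830, impact vy=-26.030
  bounce: vy ← 0.83·26.030 = 21.605
Arc 2: start y=0.000, vy=21.605 → t=4.321, apex=23.338, x_land=116.342, impact vy=-21.605
  bounce: vy ← 0.83·21.605 = 17.932
Arc 3: start y=0.000, vy=17.932 → t=3.586, apex=16.078, x_land=164.076, impact vy=-17.932
  bounce: vy ← 0.83·17.932 = 14.883
Arc 4: start y=0.000, vy=14.883 → t=2.977, apex=11.076, x_land=203.696, impact vy=-14.883
  bounce: vy ← 0.83·14.883 = 12.353
Arc 5: start y=0.000, vy=12.353 → t=2.471, apex=7.630, x_land=236.581, impact vy=-12.353
  bounce: vy ← 0.83·12.353 = 10.253
Arc 6: start y=0.000, vy=10.253 → t=2.051, apex=5.256, x_land=263.875, impact vy=-10.253
  bounce: vy ← 0.83·10.253 = 8.510

1 4.420 33.877 58.830
2 4.321 23.338 116.342
3 3.586 16.078 164.076
4 2.977 11.076 203.696
5 2.471 7.630 236.581
6 2.051 5.256 263.875
final: 263.875 8.510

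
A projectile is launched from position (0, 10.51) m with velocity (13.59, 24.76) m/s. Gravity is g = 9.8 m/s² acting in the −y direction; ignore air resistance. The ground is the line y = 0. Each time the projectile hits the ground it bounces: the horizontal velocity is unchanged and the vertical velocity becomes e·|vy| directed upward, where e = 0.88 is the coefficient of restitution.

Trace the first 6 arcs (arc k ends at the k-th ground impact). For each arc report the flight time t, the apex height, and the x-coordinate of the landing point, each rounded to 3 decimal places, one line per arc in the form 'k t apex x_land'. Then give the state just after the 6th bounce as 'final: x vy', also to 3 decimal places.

1 5.447 41.788 74.023
2 5.140 32.361 143.872
3 4.523 25.060 205.339
4 3.980 19.407 259.431
5 3.503 15.029 307.031
6 3.082 11.638 348.919
final: 348.919 13.291

Arc 1: start y=10.510, vy=24.760 → t=5.447, apex=41.788, x_land=74.023, impact vy=-28.619
  bounce: vy ← 0.88·28.619 = 25.185
Arc 2: start y=0.000, vy=25.185 → t=5.140, apex=32.361, x_land=143.872, impact vy=-25.185
  bounce: vy ← 0.88·25.185 = 22.163
Arc 3: start y=0.000, vy=22.163 → t=4.523, apex=25.060, x_land=205.339, impact vy=-22.163
  bounce: vy ← 0.88·22.163 = 19.503
Arc 4: start y=0.000, vy=19.503 → t=3.980, apex=19.407, x_land=259.431, impact vy=-19.503
  bounce: vy ← 0.88·19.503 = 17.163
Arc 5: start y=0.000, vy=17.163 → t=3.503, apex=15.029, x_land=307.031, impact vy=-17.163
  bounce: vy ← 0.88·17.163 = 15.103
Arc 6: start y=0.000, vy=15.103 → t=3.082, apex=11.638, x_land=348.919, impact vy=-15.103
  bounce: vy ← 0.88·15.103 = 13.291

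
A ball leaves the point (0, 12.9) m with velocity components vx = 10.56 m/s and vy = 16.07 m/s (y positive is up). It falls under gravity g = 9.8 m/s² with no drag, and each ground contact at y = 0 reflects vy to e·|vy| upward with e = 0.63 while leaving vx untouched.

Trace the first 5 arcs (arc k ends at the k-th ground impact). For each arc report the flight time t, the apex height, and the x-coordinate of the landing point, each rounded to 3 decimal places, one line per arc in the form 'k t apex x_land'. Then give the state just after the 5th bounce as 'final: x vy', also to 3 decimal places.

Arc 1: start y=12.900, vy=16.070 → t=3.947, apex=26.076, x_land=41.677, impact vy=-22.607
  bounce: vy ← 0.63·22.607 = 14.243
Arc 2: start y=0.000, vy=14.243 → t=2.907, apex=10.349, x_land=72.371, impact vy=-14.243
  bounce: vy ← 0.63·14.243 = 8.973
Arc 3: start y=0.000, vy=8.973 → t=1.831, apex=4.108, x_land=91.708, impact vy=-8.973
  bounce: vy ← 0.63·8.973 = 5.653
Arc 4: start y=0.000, vy=5.653 → t=1.154, apex=1.630, x_land=103.891, impact vy=-5.653
  bounce: vy ← 0.63·5.653 = 3.561
Arc 5: start y=0.000, vy=3.561 → t=0.727, apex=0.647, x_land=111.565, impact vy=-3.561
  bounce: vy ← 0.63·3.561 = 2.244

1 3.947 26.076 41.677
2 2.907 10.349 72.371
3 1.831 4.108 91.708
4 1.154 1.630 103.891
5 0.727 0.647 111.565
final: 111.565 2.244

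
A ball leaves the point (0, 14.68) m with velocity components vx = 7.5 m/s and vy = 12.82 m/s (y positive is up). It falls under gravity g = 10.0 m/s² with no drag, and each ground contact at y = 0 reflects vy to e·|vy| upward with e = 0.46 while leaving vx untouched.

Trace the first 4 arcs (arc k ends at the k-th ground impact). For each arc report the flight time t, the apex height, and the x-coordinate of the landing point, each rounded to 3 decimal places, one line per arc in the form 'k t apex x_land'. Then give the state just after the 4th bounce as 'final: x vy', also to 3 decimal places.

1 3.422 22.898 25.665
2 1.969 4.845 40.431
3 0.906 1.025 47.223
4 0.417 0.217 50.348
final: 50.348 0.958

Arc 1: start y=14.680, vy=12.820 → t=3.422, apex=22.898, x_land=25.665, impact vy=-21.400
  bounce: vy ← 0.46·21.400 = 9.844
Arc 2: start y=0.000, vy=9.844 → t=1.969, apex=4.845, x_land=40.431, impact vy=-9.844
  bounce: vy ← 0.46·9.844 = 4.528
Arc 3: start y=0.000, vy=4.528 → t=0.906, apex=1.025, x_land=47.223, impact vy=-4.528
  bounce: vy ← 0.46·4.528 = 2.083
Arc 4: start y=0.000, vy=2.083 → t=0.417, apex=0.217, x_land=50.348, impact vy=-2.083
  bounce: vy ← 0.46·2.083 = 0.958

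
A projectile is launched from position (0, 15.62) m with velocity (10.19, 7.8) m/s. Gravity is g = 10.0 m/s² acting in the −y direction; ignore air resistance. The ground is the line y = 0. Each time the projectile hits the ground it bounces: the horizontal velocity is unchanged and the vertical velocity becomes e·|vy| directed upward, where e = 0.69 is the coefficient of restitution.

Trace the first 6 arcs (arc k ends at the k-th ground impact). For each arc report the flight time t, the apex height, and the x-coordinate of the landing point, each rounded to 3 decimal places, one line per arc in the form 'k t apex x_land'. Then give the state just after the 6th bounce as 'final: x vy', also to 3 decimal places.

1 2.712 18.662 27.635
2 2.666 8.885 54.802
3 1.840 4.230 73.548
4 1.269 2.014 86.482
5 0.876 0.959 95.407
6 0.604 0.457 101.565
final: 101.565 2.085

Arc 1: start y=15.620, vy=7.800 → t=2.712, apex=18.662, x_land=27.635, impact vy=-19.319
  bounce: vy ← 0.69·19.319 = 13.330
Arc 2: start y=0.000, vy=13.330 → t=2.666, apex=8.885, x_land=54.802, impact vy=-13.330
  bounce: vy ← 0.69·13.330 = 9.198
Arc 3: start y=0.000, vy=9.198 → t=1.840, apex=4.230, x_land=73.548, impact vy=-9.198
  bounce: vy ← 0.69·9.198 = 6.347
Arc 4: start y=0.000, vy=6.347 → t=1.269, apex=2.014, x_land=86.482, impact vy=-6.347
  bounce: vy ← 0.69·6.347 = 4.379
Arc 5: start y=0.000, vy=4.379 → t=0.876, apex=0.959, x_land=95.407, impact vy=-4.379
  bounce: vy ← 0.69·4.379 = 3.022
Arc 6: start y=0.000, vy=3.022 → t=0.604, apex=0.457, x_land=101.565, impact vy=-3.022
  bounce: vy ← 0.69·3.022 = 2.085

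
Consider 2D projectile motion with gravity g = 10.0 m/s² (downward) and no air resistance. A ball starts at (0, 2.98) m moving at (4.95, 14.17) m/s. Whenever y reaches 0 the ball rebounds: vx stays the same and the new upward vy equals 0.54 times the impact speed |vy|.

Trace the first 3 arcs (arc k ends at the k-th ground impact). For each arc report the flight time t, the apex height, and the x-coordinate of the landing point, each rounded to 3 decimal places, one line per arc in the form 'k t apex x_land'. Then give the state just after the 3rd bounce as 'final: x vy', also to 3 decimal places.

Arc 1: start y=2.980, vy=14.170 → t=3.031, apex=13.019, x_land=15.002, impact vy=-16.137
  bounce: vy ← 0.54·16.137 = 8.714
Arc 2: start y=0.000, vy=8.714 → t=1.743, apex=3.796, x_land=23.628, impact vy=-8.714
  bounce: vy ← 0.54·8.714 = 4.705
Arc 3: start y=0.000, vy=4.705 → t=0.941, apex=1.107, x_land=28.287, impact vy=-4.705
  bounce: vy ← 0.54·4.705 = 2.541

1 3.031 13.019 15.002
2 1.743 3.796 23.628
3 0.941 1.107 28.287
final: 28.287 2.541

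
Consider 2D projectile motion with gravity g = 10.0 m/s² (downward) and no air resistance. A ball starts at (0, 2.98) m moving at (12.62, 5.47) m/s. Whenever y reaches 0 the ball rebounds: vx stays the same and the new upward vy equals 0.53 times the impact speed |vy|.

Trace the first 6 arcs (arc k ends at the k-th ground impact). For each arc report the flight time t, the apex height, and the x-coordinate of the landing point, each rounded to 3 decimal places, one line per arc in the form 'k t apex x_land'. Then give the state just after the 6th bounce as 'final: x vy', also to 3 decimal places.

Arc 1: start y=2.980, vy=5.470 → t=1.493, apex=4.476, x_land=18.844, impact vy=-9.462
  bounce: vy ← 0.53·9.462 = 5.015
Arc 2: start y=0.000, vy=5.015 → t=1.003, apex=1.257, x_land=31.501, impact vy=-5.015
  bounce: vy ← 0.53·5.015 = 2.658
Arc 3: start y=0.000, vy=2.658 → t=0.532, apex=0.353, x_land=38.209, impact vy=-2.658
  bounce: vy ← 0.53·2.658 = 1.409
Arc 4: start y=0.000, vy=1.409 → t=0.282, apex=0.099, x_land=41.764, impact vy=-1.409
  bounce: vy ← 0.53·1.409 = 0.747
Arc 5: start y=0.000, vy=0.747 → t=0.149, apex=0.028, x_land=43.648, impact vy=-0.747
  bounce: vy ← 0.53·0.747 = 0.396
Arc 6: start y=0.000, vy=0.396 → t=0.079, apex=0.008, x_land=44.647, impact vy=-0.396
  bounce: vy ← 0.53·0.396 = 0.210

1 1.493 4.476 18.844
2 1.003 1.257 31.501
3 0.532 0.353 38.209
4 0.282 0.099 41.764
5 0.149 0.028 43.648
6 0.079 0.008 44.647
final: 44.647 0.210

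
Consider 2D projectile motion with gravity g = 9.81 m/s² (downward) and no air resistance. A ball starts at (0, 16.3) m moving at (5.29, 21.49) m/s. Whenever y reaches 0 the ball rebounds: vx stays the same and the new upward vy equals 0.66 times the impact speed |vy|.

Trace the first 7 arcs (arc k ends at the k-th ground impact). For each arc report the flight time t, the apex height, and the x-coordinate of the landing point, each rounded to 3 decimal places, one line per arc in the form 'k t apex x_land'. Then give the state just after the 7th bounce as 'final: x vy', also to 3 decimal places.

Arc 1: start y=16.300, vy=21.490 → t=5.041, apex=39.838, x_land=26.664, impact vy=-27.958
  bounce: vy ← 0.66·27.958 = 18.452
Arc 2: start y=0.000, vy=18.452 → t=3.762, apex=17.354, x_land=46.565, impact vy=-18.452
  bounce: vy ← 0.66·18.452 = 12.178
Arc 3: start y=0.000, vy=12.178 → t=2.483, apex=7.559, x_land=59.699, impact vy=-12.178
  bounce: vy ← 0.66·12.178 = 8.038
Arc 4: start y=0.000, vy=8.038 → t=1.639, apex=3.293, x_land=68.368, impact vy=-8.038
  bounce: vy ← 0.66·8.038 = 5.305
Arc 5: start y=0.000, vy=5.305 → t=1.082, apex=1.434, x_land=74.089, impact vy=-5.305
  bounce: vy ← 0.66·5.305 = 3.501
Arc 6: start y=0.000, vy=3.501 → t=0.714, apex=0.625, x_land=77.865, impact vy=-3.501
  bounce: vy ← 0.66·3.501 = 2.311
Arc 7: start y=0.000, vy=2.311 → t=0.471, apex=0.272, x_land=80.357, impact vy=-2.311
  bounce: vy ← 0.66·2.311 = 1.525

1 5.041 39.838 26.664
2 3.762 17.354 46.565
3 2.483 7.559 59.699
4 1.639 3.293 68.368
5 1.082 1.434 74.089
6 0.714 0.625 77.865
7 0.471 0.272 80.357
final: 80.357 1.525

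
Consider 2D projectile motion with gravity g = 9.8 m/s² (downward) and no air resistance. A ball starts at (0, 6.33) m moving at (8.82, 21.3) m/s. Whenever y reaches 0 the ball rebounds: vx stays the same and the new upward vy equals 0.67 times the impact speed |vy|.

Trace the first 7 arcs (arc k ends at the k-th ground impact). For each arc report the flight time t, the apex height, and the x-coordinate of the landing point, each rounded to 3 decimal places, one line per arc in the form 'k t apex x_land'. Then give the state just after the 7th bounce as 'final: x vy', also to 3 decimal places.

Arc 1: start y=6.330, vy=21.300 → t=4.626, apex=29.477, x_land=40.803, impact vy=-24.037
  bounce: vy ← 0.67·24.037 = 16.105
Arc 2: start y=0.000, vy=16.105 → t=3.287, apex=13.232, x_land=69.791, impact vy=-16.105
  bounce: vy ← 0.67·16.105 = 10.790
Arc 3: start y=0.000, vy=10.790 → t=2.202, apex=5.940, x_land=89.213, impact vy=-10.790
  bounce: vy ← 0.67·10.790 = 7.229
Arc 4: start y=0.000, vy=7.229 → t=1.475, apex=2.666, x_land=102.226, impact vy=-7.229
  bounce: vy ← 0.67·7.229 = 4.844
Arc 5: start y=0.000, vy=4.844 → t=0.988, apex=1.197, x_land=110.944, impact vy=-4.844
  bounce: vy ← 0.67·4.844 = 3.245
Arc 6: start y=0.000, vy=3.245 → t=0.662, apex=0.537, x_land=116.786, impact vy=-3.245
  bounce: vy ← 0.67·3.245 = 2.174
Arc 7: start y=0.000, vy=2.174 → t=0.444, apex=0.241, x_land=120.700, impact vy=-2.174
  bounce: vy ← 0.67·2.174 = 1.457

1 4.626 29.477 40.803
2 3.287 13.232 69.791
3 2.202 5.940 89.213
4 1.475 2.666 102.226
5 0.988 1.197 110.944
6 0.662 0.537 116.786
7 0.444 0.241 120.700
final: 120.700 1.457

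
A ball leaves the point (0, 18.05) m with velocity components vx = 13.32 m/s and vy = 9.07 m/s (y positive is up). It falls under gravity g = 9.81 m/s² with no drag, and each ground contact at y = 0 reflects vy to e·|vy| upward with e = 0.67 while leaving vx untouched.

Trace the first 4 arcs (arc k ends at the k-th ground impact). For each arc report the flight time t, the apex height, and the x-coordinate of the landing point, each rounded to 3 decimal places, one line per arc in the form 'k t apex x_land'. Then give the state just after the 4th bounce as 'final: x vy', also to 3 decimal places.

Arc 1: start y=18.050, vy=9.070 → t=3.054, apex=22.243, x_land=40.680, impact vy=-20.890
  bounce: vy ← 0.67·20.890 = 13.997
Arc 2: start y=0.000, vy=13.997 → t=2.854, apex=9.985, x_land=78.689, impact vy=-13.997
  bounce: vy ← 0.67·13.997 = 9.378
Arc 3: start y=0.000, vy=9.378 → t=1.912, apex=4.482, x_land=104.155, impact vy=-9.378
  bounce: vy ← 0.67·9.378 = 6.283
Arc 4: start y=0.000, vy=6.283 → t=1.281, apex=2.012, x_land=121.217, impact vy=-6.283
  bounce: vy ← 0.67·6.283 = 4.210

1 3.054 22.243 40.680
2 2.854 9.985 78.689
3 1.912 4.482 104.155
4 1.281 2.012 121.217
final: 121.217 4.210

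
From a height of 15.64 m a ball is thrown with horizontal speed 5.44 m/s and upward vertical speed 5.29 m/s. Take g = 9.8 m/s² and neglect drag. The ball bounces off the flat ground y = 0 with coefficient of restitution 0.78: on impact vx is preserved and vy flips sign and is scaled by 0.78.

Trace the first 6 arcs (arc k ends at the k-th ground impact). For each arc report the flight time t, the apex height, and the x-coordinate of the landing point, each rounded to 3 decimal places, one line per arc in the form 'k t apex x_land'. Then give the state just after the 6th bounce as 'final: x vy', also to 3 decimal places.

Arc 1: start y=15.640, vy=5.290 → t=2.406, apex=17.068, x_land=13.089, impact vy=-18.290
  bounce: vy ← 0.78·18.290 = 14.266
Arc 2: start y=0.000, vy=14.266 → t=2.911, apex=10.384, x_land=28.928, impact vy=-14.266
  bounce: vy ← 0.78·14.266 = 11.128
Arc 3: start y=0.000, vy=11.128 → t=2.271, apex=6.318, x_land=41.282, impact vy=-11.128
  bounce: vy ← 0.78·11.128 = 8.680
Arc 4: start y=0.000, vy=8.680 → t=1.771, apex=3.844, x_land=50.918, impact vy=-8.680
  bounce: vy ← 0.78·8.680 = 6.770
Arc 5: start y=0.000, vy=6.770 → t=1.382, apex=2.338, x_land=58.434, impact vy=-6.770
  bounce: vy ← 0.78·6.770 = 5.281
Arc 6: start y=0.000, vy=5.281 → t=1.078, apex=1.423, x_land=64.297, impact vy=-5.281
  bounce: vy ← 0.78·5.281 = 4.119

1 2.406 17.068 13.089
2 2.911 10.384 28.928
3 2.271 6.318 41.282
4 1.771 3.844 50.918
5 1.382 2.338 58.434
6 1.078 1.423 64.297
final: 64.297 4.119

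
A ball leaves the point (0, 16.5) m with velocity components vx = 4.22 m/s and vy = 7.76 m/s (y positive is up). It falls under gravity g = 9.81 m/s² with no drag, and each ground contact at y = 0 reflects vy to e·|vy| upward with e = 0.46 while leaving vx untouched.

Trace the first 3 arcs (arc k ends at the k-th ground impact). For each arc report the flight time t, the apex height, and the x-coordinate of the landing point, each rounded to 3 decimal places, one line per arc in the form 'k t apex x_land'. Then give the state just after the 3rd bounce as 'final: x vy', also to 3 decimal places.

1 2.788 19.569 11.767
2 1.838 4.141 19.522
3 0.845 0.876 23.089
final: 23.089 1.907

Arc 1: start y=16.500, vy=7.760 → t=2.788, apex=19.569, x_land=11.767, impact vy=-19.595
  bounce: vy ← 0.46·19.595 = 9.014
Arc 2: start y=0.000, vy=9.014 → t=1.838, apex=4.141, x_land=19.522, impact vy=-9.014
  bounce: vy ← 0.46·9.014 = 4.146
Arc 3: start y=0.000, vy=4.146 → t=0.845, apex=0.876, x_land=23.089, impact vy=-4.146
  bounce: vy ← 0.46·4.146 = 1.907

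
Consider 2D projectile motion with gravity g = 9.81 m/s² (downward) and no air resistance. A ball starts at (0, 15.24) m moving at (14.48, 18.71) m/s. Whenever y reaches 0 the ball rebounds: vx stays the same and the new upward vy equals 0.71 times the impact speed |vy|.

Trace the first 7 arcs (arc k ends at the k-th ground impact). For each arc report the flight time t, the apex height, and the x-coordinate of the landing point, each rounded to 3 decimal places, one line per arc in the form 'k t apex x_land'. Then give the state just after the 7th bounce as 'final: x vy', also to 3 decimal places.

Arc 1: start y=15.240, vy=18.710 → t=4.504, apex=33.082, x_land=65.222, impact vy=-25.477
  bounce: vy ← 0.71·25.477 = 18.089
Arc 2: start y=0.000, vy=18.089 → t=3.688, apex=16.677, x_land=118.621, impact vy=-18.089
  bounce: vy ← 0.71·18.089 = 12.843
Arc 3: start y=0.000, vy=12.843 → t=2.618, apex=8.407, x_land=156.534, impact vy=-12.843
  bounce: vy ← 0.71·12.843 = 9.118
Arc 4: start y=0.000, vy=9.118 → t=1.859, apex=4.238, x_land=183.453, impact vy=-9.118
  bounce: vy ← 0.71·9.118 = 6.474
Arc 5: start y=0.000, vy=6.474 → t=1.320, apex=2.136, x_land=202.565, impact vy=-6.474
  bounce: vy ← 0.71·6.474 = 4.597
Arc 6: start y=0.000, vy=4.597 → t=0.937, apex=1.077, x_land=216.135, impact vy=-4.597
  bounce: vy ← 0.71·4.597 = 3.264
Arc 7: start y=0.000, vy=3.264 → t=0.665, apex=0.543, x_land=225.769, impact vy=-3.264
  bounce: vy ← 0.71·3.264 = 2.317

1 4.504 33.082 65.222
2 3.688 16.677 118.621
3 2.618 8.407 156.534
4 1.859 4.238 183.453
5 1.320 2.136 202.565
6 0.937 1.077 216.135
7 0.665 0.543 225.769
final: 225.769 2.317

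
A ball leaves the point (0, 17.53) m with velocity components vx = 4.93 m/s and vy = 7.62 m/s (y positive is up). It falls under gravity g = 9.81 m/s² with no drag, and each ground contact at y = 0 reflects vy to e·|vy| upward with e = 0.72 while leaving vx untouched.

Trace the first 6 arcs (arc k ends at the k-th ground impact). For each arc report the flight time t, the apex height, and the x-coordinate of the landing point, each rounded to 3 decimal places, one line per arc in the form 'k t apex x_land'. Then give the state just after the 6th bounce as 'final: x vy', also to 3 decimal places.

1 2.821 20.489 13.906
2 2.943 10.622 28.415
3 2.119 5.506 38.862
4 1.526 2.854 46.384
5 1.099 1.480 51.799
6 0.791 0.767 55.699
final: 55.699 2.793

Arc 1: start y=17.530, vy=7.620 → t=2.821, apex=20.489, x_land=13.906, impact vy=-20.050
  bounce: vy ← 0.72·20.050 = 14.436
Arc 2: start y=0.000, vy=14.436 → t=2.943, apex=10.622, x_land=28.415, impact vy=-14.436
  bounce: vy ← 0.72·14.436 = 10.394
Arc 3: start y=0.000, vy=10.394 → t=2.119, apex=5.506, x_land=38.862, impact vy=-10.394
  bounce: vy ← 0.72·10.394 = 7.484
Arc 4: start y=0.000, vy=7.484 → t=1.526, apex=2.854, x_land=46.384, impact vy=-7.484
  bounce: vy ← 0.72·7.484 = 5.388
Arc 5: start y=0.000, vy=5.388 → t=1.099, apex=1.480, x_land=51.799, impact vy=-5.388
  bounce: vy ← 0.72·5.388 = 3.880
Arc 6: start y=0.000, vy=3.880 → t=0.791, apex=0.767, x_land=55.699, impact vy=-3.880
  bounce: vy ← 0.72·3.880 = 2.793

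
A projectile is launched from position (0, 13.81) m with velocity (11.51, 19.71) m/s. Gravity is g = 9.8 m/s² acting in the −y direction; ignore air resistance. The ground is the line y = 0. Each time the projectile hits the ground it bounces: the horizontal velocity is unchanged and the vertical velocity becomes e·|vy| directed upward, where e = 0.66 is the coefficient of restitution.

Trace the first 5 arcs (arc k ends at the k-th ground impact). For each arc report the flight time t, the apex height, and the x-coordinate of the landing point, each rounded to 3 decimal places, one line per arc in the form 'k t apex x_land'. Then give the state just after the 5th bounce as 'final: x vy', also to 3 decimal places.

1 4.631 33.631 53.303
2 3.458 14.649 93.106
3 2.282 6.381 119.377
4 1.506 2.780 136.715
5 0.994 1.211 148.158
final: 148.158 3.215

Arc 1: start y=13.810, vy=19.710 → t=4.631, apex=33.631, x_land=53.303, impact vy=-25.674
  bounce: vy ← 0.66·25.674 = 16.945
Arc 2: start y=0.000, vy=16.945 → t=3.458, apex=14.649, x_land=93.106, impact vy=-16.945
  bounce: vy ← 0.66·16.945 = 11.184
Arc 3: start y=0.000, vy=11.184 → t=2.282, apex=6.381, x_land=119.377, impact vy=-11.184
  bounce: vy ← 0.66·11.184 = 7.381
Arc 4: start y=0.000, vy=7.381 → t=1.506, apex=2.780, x_land=136.715, impact vy=-7.381
  bounce: vy ← 0.66·7.381 = 4.872
Arc 5: start y=0.000, vy=4.872 → t=0.994, apex=1.211, x_land=148.158, impact vy=-4.872
  bounce: vy ← 0.66·4.872 = 3.215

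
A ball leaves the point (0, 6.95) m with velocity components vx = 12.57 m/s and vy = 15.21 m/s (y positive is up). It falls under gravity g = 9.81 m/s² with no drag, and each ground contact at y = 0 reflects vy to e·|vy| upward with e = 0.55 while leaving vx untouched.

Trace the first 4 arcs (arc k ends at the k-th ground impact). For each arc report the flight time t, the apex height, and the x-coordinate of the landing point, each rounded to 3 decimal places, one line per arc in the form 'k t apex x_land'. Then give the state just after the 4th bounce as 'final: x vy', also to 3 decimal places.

Arc 1: start y=6.950, vy=15.210 → t=3.505, apex=18.741, x_land=44.060, impact vy=-19.176
  bounce: vy ← 0.55·19.176 = 10.547
Arc 2: start y=0.000, vy=10.547 → t=2.150, apex=5.669, x_land=71.087, impact vy=-10.547
  bounce: vy ← 0.55·10.547 = 5.801
Arc 3: start y=0.000, vy=5.801 → t=1.183, apex=1.715, x_land=85.953, impact vy=-5.801
  bounce: vy ← 0.55·5.801 = 3.190
Arc 4: start y=0.000, vy=3.190 → t=0.650, apex=0.519, x_land=94.128, impact vy=-3.190
  bounce: vy ← 0.55·3.190 = 1.755

1 3.505 18.741 44.060
2 2.150 5.669 71.087
3 1.183 1.715 85.953
4 0.650 0.519 94.128
final: 94.128 1.755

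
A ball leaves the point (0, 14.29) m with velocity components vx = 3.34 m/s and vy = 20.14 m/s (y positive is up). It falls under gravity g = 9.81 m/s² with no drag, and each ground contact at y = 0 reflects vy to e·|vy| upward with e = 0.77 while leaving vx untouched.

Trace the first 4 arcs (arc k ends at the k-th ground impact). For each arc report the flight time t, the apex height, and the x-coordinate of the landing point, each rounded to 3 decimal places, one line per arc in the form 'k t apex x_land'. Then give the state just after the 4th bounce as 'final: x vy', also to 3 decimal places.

1 4.723 34.964 15.774
2 4.112 20.730 29.507
3 3.166 12.291 40.081
4 2.438 7.287 48.223
final: 48.223 9.207

Arc 1: start y=14.290, vy=20.140 → t=4.723, apex=34.964, x_land=15.774, impact vy=-26.191
  bounce: vy ← 0.77·26.191 = 20.167
Arc 2: start y=0.000, vy=20.167 → t=4.112, apex=20.730, x_land=29.507, impact vy=-20.167
  bounce: vy ← 0.77·20.167 = 15.529
Arc 3: start y=0.000, vy=15.529 → t=3.166, apex=12.291, x_land=40.081, impact vy=-15.529
  bounce: vy ← 0.77·15.529 = 11.957
Arc 4: start y=0.000, vy=11.957 → t=2.438, apex=7.287, x_land=48.223, impact vy=-11.957
  bounce: vy ← 0.77·11.957 = 9.207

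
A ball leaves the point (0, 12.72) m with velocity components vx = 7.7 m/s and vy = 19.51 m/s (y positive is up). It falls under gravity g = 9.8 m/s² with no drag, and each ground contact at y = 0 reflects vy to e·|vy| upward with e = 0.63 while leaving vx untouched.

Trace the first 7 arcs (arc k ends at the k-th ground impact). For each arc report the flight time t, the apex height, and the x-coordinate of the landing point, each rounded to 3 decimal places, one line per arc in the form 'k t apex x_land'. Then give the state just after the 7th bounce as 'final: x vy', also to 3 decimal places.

1 4.552 32.140 35.050
2 3.227 12.757 59.898
3 2.033 5.063 75.552
4 1.281 2.010 85.414
5 0.807 0.798 91.627
6 0.508 0.317 95.541
7 0.320 0.126 98.007
final: 98.007 0.989

Arc 1: start y=12.720, vy=19.510 → t=4.552, apex=32.140, x_land=35.050, impact vy=-25.099
  bounce: vy ← 0.63·25.099 = 15.812
Arc 2: start y=0.000, vy=15.812 → t=3.227, apex=12.757, x_land=59.898, impact vy=-15.812
  bounce: vy ← 0.63·15.812 = 9.962
Arc 3: start y=0.000, vy=9.962 → t=2.033, apex=5.063, x_land=75.552, impact vy=-9.962
  bounce: vy ← 0.63·9.962 = 6.276
Arc 4: start y=0.000, vy=6.276 → t=1.281, apex=2.010, x_land=85.414, impact vy=-6.276
  bounce: vy ← 0.63·6.276 = 3.954
Arc 5: start y=0.000, vy=3.954 → t=0.807, apex=0.798, x_land=91.627, impact vy=-3.954
  bounce: vy ← 0.63·3.954 = 2.491
Arc 6: start y=0.000, vy=2.491 → t=0.508, apex=0.317, x_land=95.541, impact vy=-2.491
  bounce: vy ← 0.63·2.491 = 1.569
Arc 7: start y=0.000, vy=1.569 → t=0.320, apex=0.126, x_land=98.007, impact vy=-1.569
  bounce: vy ← 0.63·1.569 = 0.989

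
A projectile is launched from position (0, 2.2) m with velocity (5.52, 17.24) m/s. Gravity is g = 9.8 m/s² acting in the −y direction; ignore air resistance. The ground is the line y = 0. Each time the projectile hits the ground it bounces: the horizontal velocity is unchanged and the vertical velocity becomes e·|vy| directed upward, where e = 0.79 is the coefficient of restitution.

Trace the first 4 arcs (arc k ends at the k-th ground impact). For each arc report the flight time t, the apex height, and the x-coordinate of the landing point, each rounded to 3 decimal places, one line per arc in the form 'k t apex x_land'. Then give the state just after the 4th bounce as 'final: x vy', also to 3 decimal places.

1 3.642 17.364 20.102
2 2.974 10.837 36.520
3 2.350 6.763 49.490
4 1.856 4.221 59.737
final: 59.737 7.186

Arc 1: start y=2.200, vy=17.240 → t=3.642, apex=17.364, x_land=20.102, impact vy=-18.448
  bounce: vy ← 0.79·18.448 = 14.574
Arc 2: start y=0.000, vy=14.574 → t=2.974, apex=10.837, x_land=36.520, impact vy=-14.574
  bounce: vy ← 0.79·14.574 = 11.514
Arc 3: start y=0.000, vy=11.514 → t=2.350, apex=6.763, x_land=49.490, impact vy=-11.514
  bounce: vy ← 0.79·11.514 = 9.096
Arc 4: start y=0.000, vy=9.096 → t=1.856, apex=4.221, x_land=59.737, impact vy=-9.096
  bounce: vy ← 0.79·9.096 = 7.186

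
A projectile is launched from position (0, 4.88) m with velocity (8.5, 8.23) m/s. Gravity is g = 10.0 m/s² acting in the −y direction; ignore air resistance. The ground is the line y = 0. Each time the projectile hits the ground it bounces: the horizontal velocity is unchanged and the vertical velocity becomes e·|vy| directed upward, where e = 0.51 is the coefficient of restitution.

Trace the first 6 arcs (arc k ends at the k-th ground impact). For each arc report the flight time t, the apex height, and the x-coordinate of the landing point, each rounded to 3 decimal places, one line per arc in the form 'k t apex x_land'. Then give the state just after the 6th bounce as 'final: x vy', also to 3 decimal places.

Arc 1: start y=4.880, vy=8.230 → t=2.109, apex=8.267, x_land=17.925, impact vy=-12.858
  bounce: vy ← 0.51·12.858 = 6.558
Arc 2: start y=0.000, vy=6.558 → t=1.312, apex=2.150, x_land=29.073, impact vy=-6.558
  bounce: vy ← 0.51·6.558 = 3.344
Arc 3: start y=0.000, vy=3.344 → t=0.669, apex=0.559, x_land=34.759, impact vy=-3.344
  bounce: vy ← 0.51·3.344 = 1.706
Arc 4: start y=0.000, vy=1.706 → t=0.341, apex=0.145, x_land=37.658, impact vy=-1.706
  bounce: vy ← 0.51·1.706 = 0.870
Arc 5: start y=0.000, vy=0.870 → t=0.174, apex=0.038, x_land=39.137, impact vy=-0.870
  bounce: vy ← 0.51·0.870 = 0.444
Arc 6: start y=0.000, vy=0.444 → t=0.089, apex=0.010, x_land=39.891, impact vy=-0.444
  bounce: vy ← 0.51·0.444 = 0.226

1 2.109 8.267 17.925
2 1.312 2.150 29.073
3 0.669 0.559 34.759
4 0.341 0.145 37.658
5 0.174 0.038 39.137
6 0.089 0.010 39.891
final: 39.891 0.226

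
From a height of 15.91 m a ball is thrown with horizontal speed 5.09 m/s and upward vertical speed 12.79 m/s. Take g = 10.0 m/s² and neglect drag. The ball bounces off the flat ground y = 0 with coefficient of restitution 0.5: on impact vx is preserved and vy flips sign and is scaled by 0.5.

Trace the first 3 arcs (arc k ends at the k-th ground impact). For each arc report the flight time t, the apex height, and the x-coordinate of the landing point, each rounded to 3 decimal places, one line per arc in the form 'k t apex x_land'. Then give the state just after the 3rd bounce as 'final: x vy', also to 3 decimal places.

Arc 1: start y=15.910, vy=12.790 → t=3.474, apex=24.089, x_land=17.682, impact vy=-21.950
  bounce: vy ← 0.5·21.950 = 10.975
Arc 2: start y=0.000, vy=10.975 → t=2.195, apex=6.022, x_land=28.855, impact vy=-10.975
  bounce: vy ← 0.5·10.975 = 5.487
Arc 3: start y=0.000, vy=5.487 → t=1.097, apex=1.506, x_land=34.441, impact vy=-5.487
  bounce: vy ← 0.5·5.487 = 2.744

1 3.474 24.089 17.682
2 2.195 6.022 28.855
3 1.097 1.506 34.441
final: 34.441 2.744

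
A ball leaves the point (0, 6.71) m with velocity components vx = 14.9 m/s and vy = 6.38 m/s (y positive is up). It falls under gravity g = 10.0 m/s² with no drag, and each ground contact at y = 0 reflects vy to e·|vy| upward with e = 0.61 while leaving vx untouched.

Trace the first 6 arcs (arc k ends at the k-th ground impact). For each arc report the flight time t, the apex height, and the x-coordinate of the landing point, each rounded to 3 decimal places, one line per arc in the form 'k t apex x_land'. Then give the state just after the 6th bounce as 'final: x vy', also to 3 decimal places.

1 1.961 8.745 29.212
2 1.613 3.254 53.252
3 0.984 1.211 67.917
4 0.600 0.451 76.863
5 0.366 0.168 82.319
6 0.223 0.062 85.648
final: 85.648 0.681

Arc 1: start y=6.710, vy=6.380 → t=1.961, apex=8.745, x_land=29.212, impact vy=-13.225
  bounce: vy ← 0.61·13.225 = 8.067
Arc 2: start y=0.000, vy=8.067 → t=1.613, apex=3.254, x_land=53.252, impact vy=-8.067
  bounce: vy ← 0.61·8.067 = 4.921
Arc 3: start y=0.000, vy=4.921 → t=0.984, apex=1.211, x_land=67.917, impact vy=-4.921
  bounce: vy ← 0.61·4.921 = 3.002
Arc 4: start y=0.000, vy=3.002 → t=0.600, apex=0.451, x_land=76.863, impact vy=-3.002
  bounce: vy ← 0.61·3.002 = 1.831
Arc 5: start y=0.000, vy=1.831 → t=0.366, apex=0.168, x_land=82.319, impact vy=-1.831
  bounce: vy ← 0.61·1.831 = 1.117
Arc 6: start y=0.000, vy=1.117 → t=0.223, apex=0.062, x_land=85.648, impact vy=-1.117
  bounce: vy ← 0.61·1.117 = 0.681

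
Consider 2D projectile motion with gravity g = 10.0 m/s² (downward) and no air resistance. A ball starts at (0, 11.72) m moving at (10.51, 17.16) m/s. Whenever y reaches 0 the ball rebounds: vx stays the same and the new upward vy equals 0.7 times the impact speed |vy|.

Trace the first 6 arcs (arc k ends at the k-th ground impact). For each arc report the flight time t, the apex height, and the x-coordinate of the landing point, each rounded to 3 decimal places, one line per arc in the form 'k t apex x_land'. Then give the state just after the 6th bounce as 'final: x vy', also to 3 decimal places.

1 4.016 26.443 42.205
2 3.220 12.957 76.043
3 2.254 6.349 99.730
4 1.578 3.111 116.310
5 1.104 1.524 127.916
6 0.773 0.747 136.041
final: 136.041 2.706

Arc 1: start y=11.720, vy=17.160 → t=4.016, apex=26.443, x_land=42.205, impact vy=-22.997
  bounce: vy ← 0.7·22.997 = 16.098
Arc 2: start y=0.000, vy=16.098 → t=3.220, apex=12.957, x_land=76.043, impact vy=-16.098
  bounce: vy ← 0.7·16.098 = 11.269
Arc 3: start y=0.000, vy=11.269 → t=2.254, apex=6.349, x_land=99.730, impact vy=-11.269
  bounce: vy ← 0.7·11.269 = 7.888
Arc 4: start y=0.000, vy=7.888 → t=1.578, apex=3.111, x_land=116.310, impact vy=-7.888
  bounce: vy ← 0.7·7.888 = 5.522
Arc 5: start y=0.000, vy=5.522 → t=1.104, apex=1.524, x_land=127.916, impact vy=-5.522
  bounce: vy ← 0.7·5.522 = 3.865
Arc 6: start y=0.000, vy=3.865 → t=0.773, apex=0.747, x_land=136.041, impact vy=-3.865
  bounce: vy ← 0.7·3.865 = 2.706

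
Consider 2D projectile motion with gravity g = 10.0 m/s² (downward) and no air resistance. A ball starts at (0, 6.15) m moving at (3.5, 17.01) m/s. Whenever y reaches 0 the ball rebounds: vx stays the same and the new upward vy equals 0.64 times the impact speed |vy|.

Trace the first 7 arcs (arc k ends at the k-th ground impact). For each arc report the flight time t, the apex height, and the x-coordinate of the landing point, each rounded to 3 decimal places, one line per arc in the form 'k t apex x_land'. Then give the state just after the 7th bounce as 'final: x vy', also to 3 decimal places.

Arc 1: start y=6.150, vy=17.010 → t=3.732, apex=20.617, x_land=13.061, impact vy=-20.306
  bounce: vy ← 0.64·20.306 = 12.996
Arc 2: start y=0.000, vy=12.996 → t=2.599, apex=8.445, x_land=22.158, impact vy=-12.996
  bounce: vy ← 0.64·12.996 = 8.317
Arc 3: start y=0.000, vy=8.317 → t=1.663, apex=3.459, x_land=27.980, impact vy=-8.317
  bounce: vy ← 0.64·8.317 = 5.323
Arc 4: start y=0.000, vy=5.323 → t=1.065, apex=1.417, x_land=31.706, impact vy=-5.323
  bounce: vy ← 0.64·5.323 = 3.407
Arc 5: start y=0.000, vy=3.407 → t=0.681, apex=0.580, x_land=34.091, impact vy=-3.407
  bounce: vy ← 0.64·3.407 = 2.180
Arc 6: start y=0.000, vy=2.180 → t=0.436, apex=0.238, x_land=35.617, impact vy=-2.180
  bounce: vy ← 0.64·2.180 = 1.395
Arc 7: start y=0.000, vy=1.395 → t=0.279, apex=0.097, x_land=36.594, impact vy=-1.395
  bounce: vy ← 0.64·1.395 = 0.893

1 3.732 20.617 13.061
2 2.599 8.445 22.158
3 1.663 3.459 27.980
4 1.065 1.417 31.706
5 0.681 0.580 34.091
6 0.436 0.238 35.617
7 0.279 0.097 36.594
final: 36.594 0.893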